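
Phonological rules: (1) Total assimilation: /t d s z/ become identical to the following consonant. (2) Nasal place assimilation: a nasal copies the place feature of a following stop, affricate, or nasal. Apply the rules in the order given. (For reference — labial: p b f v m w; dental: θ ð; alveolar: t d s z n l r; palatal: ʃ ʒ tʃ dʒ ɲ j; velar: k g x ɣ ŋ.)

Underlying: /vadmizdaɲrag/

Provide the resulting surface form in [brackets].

[vammiddaɲrag]

Rule 1: /d/ before /m/ → [m] (total assimilation)
Rule 1: /z/ before /d/ → [d] (total assimilation)
After rule 1: vammiddaɲrag
Rule 2: no segment meets the rule's conditions; no change.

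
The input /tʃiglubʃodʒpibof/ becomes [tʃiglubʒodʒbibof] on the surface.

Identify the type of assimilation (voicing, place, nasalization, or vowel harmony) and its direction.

voicing assimilation, progressive

/ʃ/→[ʒ] /p/→[b].
Each target copies a feature from the preceding segment, so the direction is progressive.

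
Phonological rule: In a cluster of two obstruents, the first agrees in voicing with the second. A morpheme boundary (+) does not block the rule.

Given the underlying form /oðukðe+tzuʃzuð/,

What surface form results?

/k/ before /ð/ (voiced) → [g]
/t/ before /z/ (voiced) → [d]
/ʃ/ before /z/ (voiced) → [ʒ]

[oðugðe+dzuʒzuð]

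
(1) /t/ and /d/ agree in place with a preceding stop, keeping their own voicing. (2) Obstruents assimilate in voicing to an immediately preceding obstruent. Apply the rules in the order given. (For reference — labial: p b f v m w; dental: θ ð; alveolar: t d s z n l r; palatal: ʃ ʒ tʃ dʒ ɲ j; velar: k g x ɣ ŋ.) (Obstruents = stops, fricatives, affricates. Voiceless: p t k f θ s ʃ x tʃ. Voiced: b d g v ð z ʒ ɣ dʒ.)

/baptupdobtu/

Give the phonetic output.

Rule 1: /t/ after /p/ (labial) → [p]
Rule 1: /d/ after /p/ (labial) → [b]
Rule 1: /t/ after /b/ (labial) → [p]
After rule 1: bappupbobpu
Rule 2: /b/ after /p/ (voiceless) → [p]
Rule 2: /p/ after /b/ (voiced) → [b]

[bappuppobbu]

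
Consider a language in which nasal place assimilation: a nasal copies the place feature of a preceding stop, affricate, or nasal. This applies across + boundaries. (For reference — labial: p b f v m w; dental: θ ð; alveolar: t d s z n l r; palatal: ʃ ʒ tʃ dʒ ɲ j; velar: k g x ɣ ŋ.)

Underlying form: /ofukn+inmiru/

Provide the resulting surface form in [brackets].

/n/ after /k/ (velar) → [ŋ]
/m/ after /n/ (alveolar) → [n]

[ofukŋ+inniru]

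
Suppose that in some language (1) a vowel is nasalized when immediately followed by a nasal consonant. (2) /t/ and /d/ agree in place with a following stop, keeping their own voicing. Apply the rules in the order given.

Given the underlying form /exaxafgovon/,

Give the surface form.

[exaxafgovõn]

Rule 1: /o/ before nasal /n/ → [õ]
After rule 1: exaxafgovõn
Rule 2: no segment meets the rule's conditions; no change.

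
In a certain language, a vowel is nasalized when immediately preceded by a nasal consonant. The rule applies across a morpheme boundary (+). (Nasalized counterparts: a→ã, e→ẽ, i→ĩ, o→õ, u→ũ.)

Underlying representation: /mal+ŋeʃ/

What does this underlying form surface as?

[mãl+ŋẽʃ]

/a/ after nasal /m/ → [ã]
/e/ after nasal /ŋ/ → [ẽ]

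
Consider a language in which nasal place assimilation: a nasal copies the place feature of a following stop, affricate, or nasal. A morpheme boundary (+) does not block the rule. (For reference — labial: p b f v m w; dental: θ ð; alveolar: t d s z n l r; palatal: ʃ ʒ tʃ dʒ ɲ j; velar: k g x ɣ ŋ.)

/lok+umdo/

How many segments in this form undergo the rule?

/m/ before /d/ (alveolar) → [n]
1 segment changes.

1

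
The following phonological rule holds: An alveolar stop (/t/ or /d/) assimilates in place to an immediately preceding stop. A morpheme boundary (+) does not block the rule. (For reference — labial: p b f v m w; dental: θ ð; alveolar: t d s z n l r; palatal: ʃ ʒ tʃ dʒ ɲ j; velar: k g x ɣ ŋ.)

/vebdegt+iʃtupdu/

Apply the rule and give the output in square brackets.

/d/ after /b/ (labial) → [b]
/t/ after /g/ (velar) → [k]
/d/ after /p/ (labial) → [b]

[vebbegk+iʃtupbu]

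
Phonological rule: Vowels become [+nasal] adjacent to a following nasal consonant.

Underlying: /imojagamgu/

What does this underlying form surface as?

[ĩmojagãmgu]

/i/ before nasal /m/ → [ĩ]
/a/ before nasal /m/ → [ã]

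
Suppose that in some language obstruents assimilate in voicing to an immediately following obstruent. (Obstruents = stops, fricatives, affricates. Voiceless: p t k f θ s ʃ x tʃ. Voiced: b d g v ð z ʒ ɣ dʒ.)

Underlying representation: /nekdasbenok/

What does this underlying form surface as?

/k/ before /d/ (voiced) → [g]
/s/ before /b/ (voiced) → [z]

[negdazbenok]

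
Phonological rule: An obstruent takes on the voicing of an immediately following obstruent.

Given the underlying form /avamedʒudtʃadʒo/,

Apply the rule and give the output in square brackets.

[avamedʒuttʃadʒo]

/d/ before /tʃ/ (voiceless) → [t]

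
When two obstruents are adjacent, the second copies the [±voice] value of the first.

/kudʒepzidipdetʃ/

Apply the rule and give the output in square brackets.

[kudʒepsidiptetʃ]

/z/ after /p/ (voiceless) → [s]
/d/ after /p/ (voiceless) → [t]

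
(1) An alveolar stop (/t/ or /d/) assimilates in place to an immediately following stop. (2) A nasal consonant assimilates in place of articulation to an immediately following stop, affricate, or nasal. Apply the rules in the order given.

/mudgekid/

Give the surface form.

Rule 1: /d/ before /g/ (velar) → [g]
After rule 1: muggekid
Rule 2: no segment meets the rule's conditions; no change.

[muggekid]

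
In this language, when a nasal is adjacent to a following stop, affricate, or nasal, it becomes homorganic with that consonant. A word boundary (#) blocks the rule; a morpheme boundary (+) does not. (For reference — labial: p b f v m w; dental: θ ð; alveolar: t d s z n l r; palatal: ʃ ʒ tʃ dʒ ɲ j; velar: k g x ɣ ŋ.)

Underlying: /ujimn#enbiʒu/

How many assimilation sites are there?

2

/m/ before /n/ (alveolar) → [n]
/n/ before /b/ (labial) → [m]
2 segments change.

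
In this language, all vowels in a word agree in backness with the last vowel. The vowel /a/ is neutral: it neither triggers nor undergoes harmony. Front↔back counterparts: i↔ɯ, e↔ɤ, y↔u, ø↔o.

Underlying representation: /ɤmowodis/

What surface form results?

/ɤ/ harmonizes with /i/ ([-back]) → [e]
/o/ harmonizes with /i/ ([-back]) → [ø]
/o/ harmonizes with /i/ ([-back]) → [ø]

[emøwødis]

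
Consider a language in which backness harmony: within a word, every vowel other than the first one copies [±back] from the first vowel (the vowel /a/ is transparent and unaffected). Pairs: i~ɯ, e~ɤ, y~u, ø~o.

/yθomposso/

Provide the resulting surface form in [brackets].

[yθømpøssø]

/o/ harmonizes with /y/ ([-back]) → [ø]
/o/ harmonizes with /y/ ([-back]) → [ø]
/o/ harmonizes with /y/ ([-back]) → [ø]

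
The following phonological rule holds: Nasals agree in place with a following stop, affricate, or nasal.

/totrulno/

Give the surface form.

no segment meets the rule's conditions; no change.

[totrulno]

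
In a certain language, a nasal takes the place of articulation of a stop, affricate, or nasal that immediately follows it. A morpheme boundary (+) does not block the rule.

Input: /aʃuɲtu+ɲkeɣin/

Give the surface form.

/ɲ/ before /t/ (alveolar) → [n]
/ɲ/ before /k/ (velar) → [ŋ]

[aʃuntu+ŋkeɣin]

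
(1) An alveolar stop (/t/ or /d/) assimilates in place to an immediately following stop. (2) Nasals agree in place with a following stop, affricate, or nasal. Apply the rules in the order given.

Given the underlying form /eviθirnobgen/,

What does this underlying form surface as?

Rule 1: no segment meets the rule's conditions; no change.
After rule 1: eviθirnobgen
Rule 2: no segment meets the rule's conditions; no change.

[eviθirnobgen]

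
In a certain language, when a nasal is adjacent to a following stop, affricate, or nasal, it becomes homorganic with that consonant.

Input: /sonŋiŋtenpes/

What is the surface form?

/n/ before /ŋ/ (velar) → [ŋ]
/ŋ/ before /t/ (alveolar) → [n]
/n/ before /p/ (labial) → [m]

[soŋŋintempes]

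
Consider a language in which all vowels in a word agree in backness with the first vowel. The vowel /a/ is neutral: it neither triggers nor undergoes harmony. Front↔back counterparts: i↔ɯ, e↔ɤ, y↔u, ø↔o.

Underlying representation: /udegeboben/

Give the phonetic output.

/e/ harmonizes with /u/ ([+back]) → [ɤ]
/e/ harmonizes with /u/ ([+back]) → [ɤ]
/e/ harmonizes with /u/ ([+back]) → [ɤ]

[udɤgɤbobɤn]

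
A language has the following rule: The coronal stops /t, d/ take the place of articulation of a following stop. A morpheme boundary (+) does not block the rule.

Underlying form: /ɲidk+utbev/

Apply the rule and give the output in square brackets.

[ɲigk+upbev]

/d/ before /k/ (velar) → [g]
/t/ before /b/ (labial) → [p]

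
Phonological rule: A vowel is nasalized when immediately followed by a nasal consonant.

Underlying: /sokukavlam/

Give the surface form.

/a/ before nasal /m/ → [ã]

[sokukavlãm]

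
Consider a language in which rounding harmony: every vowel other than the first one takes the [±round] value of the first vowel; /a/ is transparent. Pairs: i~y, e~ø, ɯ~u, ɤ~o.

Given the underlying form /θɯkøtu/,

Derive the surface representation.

/ø/ harmonizes with /ɯ/ ([-round]) → [e]
/u/ harmonizes with /ɯ/ ([-round]) → [ɯ]

[θɯketɯ]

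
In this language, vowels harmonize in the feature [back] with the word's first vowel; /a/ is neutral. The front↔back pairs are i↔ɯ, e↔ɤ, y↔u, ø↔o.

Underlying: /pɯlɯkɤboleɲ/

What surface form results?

[pɯlɯkɤbolɤɲ]

/e/ harmonizes with /ɯ/ ([+back]) → [ɤ]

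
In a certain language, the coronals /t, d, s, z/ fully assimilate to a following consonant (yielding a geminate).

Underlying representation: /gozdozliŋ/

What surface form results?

/z/ before /d/ → [d] (total assimilation)
/z/ before /l/ → [l] (total assimilation)

[goddolliŋ]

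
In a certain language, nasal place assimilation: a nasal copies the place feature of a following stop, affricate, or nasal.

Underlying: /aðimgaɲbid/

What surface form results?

[aðiŋgambid]

/m/ before /g/ (velar) → [ŋ]
/ɲ/ before /b/ (labial) → [m]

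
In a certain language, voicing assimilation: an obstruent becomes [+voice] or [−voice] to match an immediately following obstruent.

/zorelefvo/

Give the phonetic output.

/f/ before /v/ (voiced) → [v]

[zorelevvo]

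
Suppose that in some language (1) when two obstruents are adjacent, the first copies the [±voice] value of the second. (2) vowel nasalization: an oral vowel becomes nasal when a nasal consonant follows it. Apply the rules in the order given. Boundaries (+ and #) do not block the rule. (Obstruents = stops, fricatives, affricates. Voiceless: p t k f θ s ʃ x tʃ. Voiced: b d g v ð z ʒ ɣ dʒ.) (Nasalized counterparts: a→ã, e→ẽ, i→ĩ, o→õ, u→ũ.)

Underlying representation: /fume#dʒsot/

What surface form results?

Rule 1: /dʒ/ before /s/ (voiceless) → [tʃ]
After rule 1: fume#tʃsot
Rule 2: /u/ before nasal /m/ → [ũ]

[fũme#tʃsot]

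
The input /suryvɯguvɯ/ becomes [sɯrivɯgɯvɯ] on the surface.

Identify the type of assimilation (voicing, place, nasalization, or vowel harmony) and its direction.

vowel harmony, regressive

/u/→[ɯ] /y/→[i] /u/→[ɯ].
Vowels agree with the last vowel, so the harmony is regressive.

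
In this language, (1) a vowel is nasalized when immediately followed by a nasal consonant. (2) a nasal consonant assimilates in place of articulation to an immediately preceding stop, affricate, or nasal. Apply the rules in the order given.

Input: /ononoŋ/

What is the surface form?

[õnõnõŋ]

Rule 1: /o/ before nasal /n/ → [õ]
Rule 1: /o/ before nasal /n/ → [õ]
Rule 1: /o/ before nasal /ŋ/ → [õ]
After rule 1: õnõnõŋ
Rule 2: no segment meets the rule's conditions; no change.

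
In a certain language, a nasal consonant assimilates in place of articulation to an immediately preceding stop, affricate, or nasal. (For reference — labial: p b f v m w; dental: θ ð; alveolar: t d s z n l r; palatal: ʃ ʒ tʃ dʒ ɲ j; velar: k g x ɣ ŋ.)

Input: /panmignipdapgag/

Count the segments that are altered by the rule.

/m/ after /n/ (alveolar) → [n]
/n/ after /g/ (velar) → [ŋ]
2 segments change.

2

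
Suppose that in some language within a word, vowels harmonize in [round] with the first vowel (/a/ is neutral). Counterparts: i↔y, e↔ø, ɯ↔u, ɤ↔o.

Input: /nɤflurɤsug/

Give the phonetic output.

/u/ harmonizes with /ɤ/ ([-round]) → [ɯ]
/u/ harmonizes with /ɤ/ ([-round]) → [ɯ]

[nɤflɯrɤsɯg]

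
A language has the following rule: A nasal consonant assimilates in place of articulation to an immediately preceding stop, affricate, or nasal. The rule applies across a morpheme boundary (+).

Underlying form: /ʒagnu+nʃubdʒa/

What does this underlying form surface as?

/n/ after /g/ (velar) → [ŋ]

[ʒagŋu+nʃubdʒa]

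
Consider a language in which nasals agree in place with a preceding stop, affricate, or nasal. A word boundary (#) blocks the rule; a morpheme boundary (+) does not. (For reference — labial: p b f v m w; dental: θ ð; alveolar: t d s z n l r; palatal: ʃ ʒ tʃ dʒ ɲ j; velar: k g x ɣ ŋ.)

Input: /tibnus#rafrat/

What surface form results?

[tibmus#rafrat]

/n/ after /b/ (labial) → [m]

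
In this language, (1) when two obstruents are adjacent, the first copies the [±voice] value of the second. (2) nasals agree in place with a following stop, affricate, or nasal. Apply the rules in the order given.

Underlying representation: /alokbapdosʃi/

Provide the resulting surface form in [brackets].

[alogbabdosʃi]

Rule 1: /k/ before /b/ (voiced) → [g]
Rule 1: /p/ before /d/ (voiced) → [b]
After rule 1: alogbabdosʃi
Rule 2: no segment meets the rule's conditions; no change.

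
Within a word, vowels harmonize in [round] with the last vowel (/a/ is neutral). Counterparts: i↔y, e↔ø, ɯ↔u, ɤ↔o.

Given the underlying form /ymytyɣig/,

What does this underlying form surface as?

/y/ harmonizes with /i/ ([-round]) → [i]
/y/ harmonizes with /i/ ([-round]) → [i]
/y/ harmonizes with /i/ ([-round]) → [i]

[imitiɣig]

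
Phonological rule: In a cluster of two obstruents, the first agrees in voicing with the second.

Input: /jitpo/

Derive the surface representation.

no segment meets the rule's conditions; no change.

[jitpo]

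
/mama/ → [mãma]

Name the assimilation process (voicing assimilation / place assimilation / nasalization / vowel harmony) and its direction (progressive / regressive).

nasalization, regressive

/a/→[ã].
Each target copies a feature from the following segment, so the direction is regressive.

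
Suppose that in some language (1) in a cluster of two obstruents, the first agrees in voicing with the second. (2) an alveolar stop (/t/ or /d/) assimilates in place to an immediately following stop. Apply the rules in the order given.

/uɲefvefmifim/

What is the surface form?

[uɲevvefmifim]

Rule 1: /f/ before /v/ (voiced) → [v]
After rule 1: uɲevvefmifim
Rule 2: no segment meets the rule's conditions; no change.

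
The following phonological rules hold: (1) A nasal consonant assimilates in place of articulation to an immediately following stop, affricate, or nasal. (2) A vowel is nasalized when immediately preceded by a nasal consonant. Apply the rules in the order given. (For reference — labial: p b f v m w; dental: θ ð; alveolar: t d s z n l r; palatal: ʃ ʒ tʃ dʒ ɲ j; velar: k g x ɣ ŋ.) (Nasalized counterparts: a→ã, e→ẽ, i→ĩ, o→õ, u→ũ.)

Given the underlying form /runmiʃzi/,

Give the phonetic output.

[rummĩʃzi]

Rule 1: /n/ before /m/ (labial) → [m]
After rule 1: rummiʃzi
Rule 2: /i/ after nasal /m/ → [ĩ]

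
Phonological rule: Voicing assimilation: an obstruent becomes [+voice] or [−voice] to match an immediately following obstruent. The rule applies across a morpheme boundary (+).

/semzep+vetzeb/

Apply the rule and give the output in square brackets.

/p/ before /v/ (voiced) → [b]
/t/ before /z/ (voiced) → [d]

[semzeb+vedzeb]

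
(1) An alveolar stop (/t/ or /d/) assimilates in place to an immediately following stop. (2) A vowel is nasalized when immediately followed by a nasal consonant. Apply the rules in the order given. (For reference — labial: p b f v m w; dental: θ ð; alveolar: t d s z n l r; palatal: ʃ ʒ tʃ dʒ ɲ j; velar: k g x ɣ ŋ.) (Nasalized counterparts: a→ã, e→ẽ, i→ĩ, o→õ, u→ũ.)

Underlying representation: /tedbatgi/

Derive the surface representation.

[tebbakgi]

Rule 1: /d/ before /b/ (labial) → [b]
Rule 1: /t/ before /g/ (velar) → [k]
After rule 1: tebbakgi
Rule 2: no segment meets the rule's conditions; no change.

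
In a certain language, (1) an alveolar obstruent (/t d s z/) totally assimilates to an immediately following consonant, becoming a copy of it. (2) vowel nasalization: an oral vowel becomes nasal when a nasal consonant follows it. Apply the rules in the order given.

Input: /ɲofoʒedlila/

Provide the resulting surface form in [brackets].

[ɲofoʒellila]

Rule 1: /d/ before /l/ → [l] (total assimilation)
After rule 1: ɲofoʒellila
Rule 2: no segment meets the rule's conditions; no change.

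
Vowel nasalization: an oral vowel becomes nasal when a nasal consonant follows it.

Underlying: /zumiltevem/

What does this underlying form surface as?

[zũmiltevẽm]

/u/ before nasal /m/ → [ũ]
/e/ before nasal /m/ → [ẽ]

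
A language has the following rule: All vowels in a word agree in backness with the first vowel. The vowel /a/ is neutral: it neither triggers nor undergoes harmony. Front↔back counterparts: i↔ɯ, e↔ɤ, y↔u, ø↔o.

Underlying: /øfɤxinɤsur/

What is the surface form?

/ɤ/ harmonizes with /ø/ ([-back]) → [e]
/ɤ/ harmonizes with /ø/ ([-back]) → [e]
/u/ harmonizes with /ø/ ([-back]) → [y]

[øfexinesyr]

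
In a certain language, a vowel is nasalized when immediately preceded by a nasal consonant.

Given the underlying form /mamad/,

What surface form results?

/a/ after nasal /m/ → [ã]
/a/ after nasal /m/ → [ã]

[mãmãd]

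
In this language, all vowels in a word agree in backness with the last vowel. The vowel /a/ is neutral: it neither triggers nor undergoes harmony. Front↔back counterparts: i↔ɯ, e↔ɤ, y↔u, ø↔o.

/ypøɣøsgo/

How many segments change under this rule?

/y/ harmonizes with /o/ ([+back]) → [u]
/ø/ harmonizes with /o/ ([+back]) → [o]
/ø/ harmonizes with /o/ ([+back]) → [o]
3 segments change.

3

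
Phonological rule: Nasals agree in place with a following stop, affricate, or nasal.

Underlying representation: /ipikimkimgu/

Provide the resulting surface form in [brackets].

[ipikiŋkiŋgu]

/m/ before /k/ (velar) → [ŋ]
/m/ before /g/ (velar) → [ŋ]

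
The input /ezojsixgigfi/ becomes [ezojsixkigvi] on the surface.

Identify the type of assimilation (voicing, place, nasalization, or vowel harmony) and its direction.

voicing assimilation, progressive

/g/→[k] /f/→[v].
Each target copies a feature from the preceding segment, so the direction is progressive.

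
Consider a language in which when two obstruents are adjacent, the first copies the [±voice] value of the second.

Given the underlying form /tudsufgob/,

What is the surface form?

/d/ before /s/ (voiceless) → [t]
/f/ before /g/ (voiced) → [v]

[tutsuvgob]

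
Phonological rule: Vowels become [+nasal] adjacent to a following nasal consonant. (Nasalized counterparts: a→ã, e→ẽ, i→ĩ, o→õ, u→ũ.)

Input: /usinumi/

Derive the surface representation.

[usĩnũmi]

/i/ before nasal /n/ → [ĩ]
/u/ before nasal /m/ → [ũ]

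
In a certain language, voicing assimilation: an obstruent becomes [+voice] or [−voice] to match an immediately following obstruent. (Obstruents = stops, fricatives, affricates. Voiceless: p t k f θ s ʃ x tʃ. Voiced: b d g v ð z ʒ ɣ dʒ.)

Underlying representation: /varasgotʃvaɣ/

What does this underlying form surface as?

[varazgodʒvaɣ]

/s/ before /g/ (voiced) → [z]
/tʃ/ before /v/ (voiced) → [dʒ]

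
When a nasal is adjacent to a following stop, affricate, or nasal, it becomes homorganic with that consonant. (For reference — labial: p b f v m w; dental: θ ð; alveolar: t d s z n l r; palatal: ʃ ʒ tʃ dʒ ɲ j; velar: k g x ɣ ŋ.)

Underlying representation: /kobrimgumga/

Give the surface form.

[kobriŋguŋga]

/m/ before /g/ (velar) → [ŋ]
/m/ before /g/ (velar) → [ŋ]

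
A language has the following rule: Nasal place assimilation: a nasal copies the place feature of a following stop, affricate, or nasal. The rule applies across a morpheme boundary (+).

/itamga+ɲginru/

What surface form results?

/m/ before /g/ (velar) → [ŋ]
/ɲ/ before /g/ (velar) → [ŋ]

[itaŋga+ŋginru]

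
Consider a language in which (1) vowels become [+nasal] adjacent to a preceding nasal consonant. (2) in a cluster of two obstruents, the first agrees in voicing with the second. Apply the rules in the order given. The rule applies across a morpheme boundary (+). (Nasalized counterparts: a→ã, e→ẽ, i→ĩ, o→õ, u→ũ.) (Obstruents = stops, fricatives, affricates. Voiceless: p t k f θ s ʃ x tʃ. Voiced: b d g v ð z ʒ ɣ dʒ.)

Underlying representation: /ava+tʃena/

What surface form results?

Rule 1: /a/ after nasal /n/ → [ã]
After rule 1: ava+tʃenã
Rule 2: no segment meets the rule's conditions; no change.

[ava+tʃenã]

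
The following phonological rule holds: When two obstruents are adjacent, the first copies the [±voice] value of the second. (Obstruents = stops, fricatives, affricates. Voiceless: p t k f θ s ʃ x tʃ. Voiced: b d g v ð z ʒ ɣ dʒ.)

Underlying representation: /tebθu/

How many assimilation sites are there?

/b/ before /θ/ (voiceless) → [p]
1 segment changes.

1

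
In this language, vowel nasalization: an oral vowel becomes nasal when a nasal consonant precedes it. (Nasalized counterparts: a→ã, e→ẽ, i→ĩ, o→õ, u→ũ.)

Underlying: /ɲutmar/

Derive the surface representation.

/u/ after nasal /ɲ/ → [ũ]
/a/ after nasal /m/ → [ã]

[ɲũtmãr]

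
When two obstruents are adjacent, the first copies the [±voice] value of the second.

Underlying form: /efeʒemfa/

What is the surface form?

[efeʒemfa]

no segment meets the rule's conditions; no change.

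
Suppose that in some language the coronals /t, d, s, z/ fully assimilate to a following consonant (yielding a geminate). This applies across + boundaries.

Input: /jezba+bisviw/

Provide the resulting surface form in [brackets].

/z/ before /b/ → [b] (total assimilation)
/s/ before /v/ → [v] (total assimilation)

[jebba+bivviw]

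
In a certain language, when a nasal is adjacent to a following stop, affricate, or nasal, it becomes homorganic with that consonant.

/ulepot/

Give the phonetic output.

[ulepot]

no segment meets the rule's conditions; no change.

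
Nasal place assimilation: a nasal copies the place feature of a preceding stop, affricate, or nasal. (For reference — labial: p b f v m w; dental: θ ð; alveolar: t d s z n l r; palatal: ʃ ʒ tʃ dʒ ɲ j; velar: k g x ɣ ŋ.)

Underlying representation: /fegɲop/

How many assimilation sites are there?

1

/ɲ/ after /g/ (velar) → [ŋ]
1 segment changes.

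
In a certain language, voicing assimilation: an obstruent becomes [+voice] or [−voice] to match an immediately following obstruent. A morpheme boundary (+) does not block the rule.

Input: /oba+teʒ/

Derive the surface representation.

no segment meets the rule's conditions; no change.

[oba+teʒ]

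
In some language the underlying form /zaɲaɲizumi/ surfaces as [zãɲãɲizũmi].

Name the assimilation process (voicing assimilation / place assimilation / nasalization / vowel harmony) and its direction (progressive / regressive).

nasalization, regressive

/a/→[ã] /a/→[ã] /u/→[ũ].
Each target copies a feature from the following segment, so the direction is regressive.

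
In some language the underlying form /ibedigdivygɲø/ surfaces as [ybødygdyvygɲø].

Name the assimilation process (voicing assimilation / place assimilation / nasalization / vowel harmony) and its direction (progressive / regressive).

vowel harmony, regressive

/i/→[y] /e/→[ø] /i/→[y] /i/→[y].
Vowels agree with the last vowel, so the harmony is regressive.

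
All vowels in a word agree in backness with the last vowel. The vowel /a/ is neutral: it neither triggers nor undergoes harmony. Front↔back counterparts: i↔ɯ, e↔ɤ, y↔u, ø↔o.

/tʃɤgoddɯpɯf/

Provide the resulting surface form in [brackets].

[tʃɤgoddɯpɯf]

no segment meets the rule's conditions; no change.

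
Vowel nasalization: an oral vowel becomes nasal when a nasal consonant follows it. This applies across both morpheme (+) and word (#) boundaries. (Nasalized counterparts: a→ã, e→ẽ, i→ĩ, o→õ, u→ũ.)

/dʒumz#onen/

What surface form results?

/u/ before nasal /m/ → [ũ]
/o/ before nasal /n/ → [õ]
/e/ before nasal /n/ → [ẽ]

[dʒũmz#õnẽn]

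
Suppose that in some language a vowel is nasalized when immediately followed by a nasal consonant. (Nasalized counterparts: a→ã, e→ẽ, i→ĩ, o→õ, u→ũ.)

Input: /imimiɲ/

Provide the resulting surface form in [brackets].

/i/ before nasal /m/ → [ĩ]
/i/ before nasal /m/ → [ĩ]
/i/ before nasal /ɲ/ → [ĩ]

[ĩmĩmĩɲ]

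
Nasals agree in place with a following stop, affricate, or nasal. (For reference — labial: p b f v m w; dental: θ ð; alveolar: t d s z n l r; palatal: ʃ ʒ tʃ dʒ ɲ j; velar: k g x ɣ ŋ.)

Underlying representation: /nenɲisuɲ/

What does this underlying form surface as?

/n/ before /ɲ/ (palatal) → [ɲ]

[neɲɲisuɲ]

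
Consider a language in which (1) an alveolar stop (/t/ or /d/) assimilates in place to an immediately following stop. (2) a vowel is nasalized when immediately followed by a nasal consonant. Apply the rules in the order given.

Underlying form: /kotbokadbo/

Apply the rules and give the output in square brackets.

[kopbokabbo]

Rule 1: /t/ before /b/ (labial) → [p]
Rule 1: /d/ before /b/ (labial) → [b]
After rule 1: kopbokabbo
Rule 2: no segment meets the rule's conditions; no change.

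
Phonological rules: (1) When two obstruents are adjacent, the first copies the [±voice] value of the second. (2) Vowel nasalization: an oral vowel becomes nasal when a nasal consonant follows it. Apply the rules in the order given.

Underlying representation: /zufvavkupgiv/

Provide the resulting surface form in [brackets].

[zuvvafkubgiv]

Rule 1: /f/ before /v/ (voiced) → [v]
Rule 1: /v/ before /k/ (voiceless) → [f]
Rule 1: /p/ before /g/ (voiced) → [b]
After rule 1: zuvvafkubgiv
Rule 2: no segment meets the rule's conditions; no change.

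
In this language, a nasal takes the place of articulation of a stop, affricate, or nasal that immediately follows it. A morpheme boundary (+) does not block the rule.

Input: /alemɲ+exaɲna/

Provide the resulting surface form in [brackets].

[aleɲɲ+exanna]

/m/ before /ɲ/ (palatal) → [ɲ]
/ɲ/ before /n/ (alveolar) → [n]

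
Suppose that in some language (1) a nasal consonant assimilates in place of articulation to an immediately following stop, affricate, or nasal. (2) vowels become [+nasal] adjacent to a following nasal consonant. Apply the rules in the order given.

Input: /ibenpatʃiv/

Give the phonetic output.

[ibẽmpatʃiv]

Rule 1: /n/ before /p/ (labial) → [m]
After rule 1: ibempatʃiv
Rule 2: /e/ before nasal /m/ → [ẽ]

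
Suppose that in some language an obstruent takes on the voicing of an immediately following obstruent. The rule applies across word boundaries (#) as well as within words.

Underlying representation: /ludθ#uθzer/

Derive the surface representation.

/d/ before /θ/ (voiceless) → [t]
/θ/ before /z/ (voiced) → [ð]

[lutθ#uðzer]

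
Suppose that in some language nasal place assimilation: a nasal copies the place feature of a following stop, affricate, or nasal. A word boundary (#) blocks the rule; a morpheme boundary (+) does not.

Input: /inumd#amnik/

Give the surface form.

[inund#annik]

/m/ before /d/ (alveolar) → [n]
/m/ before /n/ (alveolar) → [n]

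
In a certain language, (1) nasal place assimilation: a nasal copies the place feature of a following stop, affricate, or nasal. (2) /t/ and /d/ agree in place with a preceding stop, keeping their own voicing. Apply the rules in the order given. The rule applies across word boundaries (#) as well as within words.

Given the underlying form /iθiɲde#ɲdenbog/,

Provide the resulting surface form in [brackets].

[iθinde#ndembog]

Rule 1: /ɲ/ before /d/ (alveolar) → [n]
Rule 1: /ɲ/ before /d/ (alveolar) → [n]
Rule 1: /n/ before /b/ (labial) → [m]
After rule 1: iθinde#ndembog
Rule 2: no segment meets the rule's conditions; no change.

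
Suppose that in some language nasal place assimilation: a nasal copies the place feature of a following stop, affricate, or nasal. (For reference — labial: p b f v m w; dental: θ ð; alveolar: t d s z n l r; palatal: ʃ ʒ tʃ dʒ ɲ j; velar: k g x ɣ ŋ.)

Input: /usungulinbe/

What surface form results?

/n/ before /g/ (velar) → [ŋ]
/n/ before /b/ (labial) → [m]

[usuŋgulimbe]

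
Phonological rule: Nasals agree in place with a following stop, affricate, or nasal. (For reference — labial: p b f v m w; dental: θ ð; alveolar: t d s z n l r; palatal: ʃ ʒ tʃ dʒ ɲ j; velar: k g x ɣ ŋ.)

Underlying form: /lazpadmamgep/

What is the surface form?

/m/ before /g/ (velar) → [ŋ]

[lazpadmaŋgep]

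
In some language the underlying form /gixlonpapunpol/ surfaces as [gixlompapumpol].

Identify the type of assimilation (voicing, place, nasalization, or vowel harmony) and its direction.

/n/→[m] /n/→[m].
Each target copies a feature from the following segment, so the direction is regressive.

place assimilation, regressive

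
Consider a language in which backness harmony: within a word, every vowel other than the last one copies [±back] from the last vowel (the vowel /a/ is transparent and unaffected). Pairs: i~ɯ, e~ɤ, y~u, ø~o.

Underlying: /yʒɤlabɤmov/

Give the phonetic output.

[uʒɤlabɤmov]

/y/ harmonizes with /o/ ([+back]) → [u]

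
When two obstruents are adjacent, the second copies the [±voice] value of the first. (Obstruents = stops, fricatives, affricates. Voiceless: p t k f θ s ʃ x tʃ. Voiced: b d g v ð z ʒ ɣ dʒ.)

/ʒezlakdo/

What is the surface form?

/d/ after /k/ (voiceless) → [t]

[ʒezlakto]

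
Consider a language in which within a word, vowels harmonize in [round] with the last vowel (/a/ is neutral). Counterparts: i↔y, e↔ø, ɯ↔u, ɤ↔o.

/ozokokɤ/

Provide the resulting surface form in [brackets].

[ɤzɤkɤkɤ]

/o/ harmonizes with /ɤ/ ([-round]) → [ɤ]
/o/ harmonizes with /ɤ/ ([-round]) → [ɤ]
/o/ harmonizes with /ɤ/ ([-round]) → [ɤ]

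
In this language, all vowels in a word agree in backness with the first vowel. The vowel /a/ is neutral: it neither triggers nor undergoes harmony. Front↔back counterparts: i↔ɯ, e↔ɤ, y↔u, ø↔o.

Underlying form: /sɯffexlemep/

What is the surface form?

/e/ harmonizes with /ɯ/ ([+back]) → [ɤ]
/e/ harmonizes with /ɯ/ ([+back]) → [ɤ]
/e/ harmonizes with /ɯ/ ([+back]) → [ɤ]

[sɯffɤxlɤmɤp]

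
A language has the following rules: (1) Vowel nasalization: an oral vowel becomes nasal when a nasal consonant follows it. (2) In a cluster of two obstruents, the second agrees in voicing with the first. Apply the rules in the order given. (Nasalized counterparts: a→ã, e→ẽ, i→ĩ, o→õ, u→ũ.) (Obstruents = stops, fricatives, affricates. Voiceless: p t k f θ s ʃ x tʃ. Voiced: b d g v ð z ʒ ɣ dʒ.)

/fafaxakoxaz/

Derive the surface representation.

[fafaxakoxaz]

Rule 1: no segment meets the rule's conditions; no change.
After rule 1: fafaxakoxaz
Rule 2: no segment meets the rule's conditions; no change.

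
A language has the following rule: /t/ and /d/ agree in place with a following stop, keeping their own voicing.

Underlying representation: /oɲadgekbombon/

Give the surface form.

/d/ before /g/ (velar) → [g]

[oɲaggekbombon]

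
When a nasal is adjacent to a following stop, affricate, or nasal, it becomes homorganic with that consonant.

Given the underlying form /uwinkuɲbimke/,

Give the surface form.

/n/ before /k/ (velar) → [ŋ]
/ɲ/ before /b/ (labial) → [m]
/m/ before /k/ (velar) → [ŋ]

[uwiŋkumbiŋke]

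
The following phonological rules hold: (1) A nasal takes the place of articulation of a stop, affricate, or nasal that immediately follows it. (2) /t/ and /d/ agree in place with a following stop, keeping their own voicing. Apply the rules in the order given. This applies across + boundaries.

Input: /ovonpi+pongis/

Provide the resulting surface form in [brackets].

Rule 1: /n/ before /p/ (labial) → [m]
Rule 1: /n/ before /g/ (velar) → [ŋ]
After rule 1: ovompi+poŋgis
Rule 2: no segment meets the rule's conditions; no change.

[ovompi+poŋgis]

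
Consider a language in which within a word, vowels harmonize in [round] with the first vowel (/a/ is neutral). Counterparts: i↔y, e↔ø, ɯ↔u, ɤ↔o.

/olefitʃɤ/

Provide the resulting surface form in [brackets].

[oløfytʃo]

/e/ harmonizes with /o/ ([+round]) → [ø]
/i/ harmonizes with /o/ ([+round]) → [y]
/ɤ/ harmonizes with /o/ ([+round]) → [o]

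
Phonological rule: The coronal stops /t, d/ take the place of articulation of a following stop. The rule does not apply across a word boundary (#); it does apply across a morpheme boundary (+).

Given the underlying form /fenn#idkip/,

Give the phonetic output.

[fenn#igkip]

/d/ before /k/ (velar) → [g]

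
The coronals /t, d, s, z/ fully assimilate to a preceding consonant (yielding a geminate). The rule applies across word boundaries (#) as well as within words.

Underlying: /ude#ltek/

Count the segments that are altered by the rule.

/t/ after /l/ → [l] (total assimilation)
1 segment changes.

1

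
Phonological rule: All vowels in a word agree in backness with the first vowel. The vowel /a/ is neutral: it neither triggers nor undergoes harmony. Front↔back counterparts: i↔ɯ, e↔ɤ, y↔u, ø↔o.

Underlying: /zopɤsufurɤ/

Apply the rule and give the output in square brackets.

no segment meets the rule's conditions; no change.

[zopɤsufurɤ]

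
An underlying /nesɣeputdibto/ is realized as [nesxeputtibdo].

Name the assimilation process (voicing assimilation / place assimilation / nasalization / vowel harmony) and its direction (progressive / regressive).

voicing assimilation, progressive

/ɣ/→[x] /d/→[t] /t/→[d].
Each target copies a feature from the preceding segment, so the direction is progressive.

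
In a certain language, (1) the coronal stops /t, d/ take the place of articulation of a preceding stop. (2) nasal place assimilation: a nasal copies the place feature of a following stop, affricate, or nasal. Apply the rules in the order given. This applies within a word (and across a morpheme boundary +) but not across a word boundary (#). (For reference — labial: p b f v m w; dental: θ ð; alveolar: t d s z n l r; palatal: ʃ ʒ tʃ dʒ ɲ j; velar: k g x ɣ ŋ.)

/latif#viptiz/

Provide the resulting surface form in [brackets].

[latif#vippiz]

Rule 1: /t/ after /p/ (labial) → [p]
After rule 1: latif#vippiz
Rule 2: no segment meets the rule's conditions; no change.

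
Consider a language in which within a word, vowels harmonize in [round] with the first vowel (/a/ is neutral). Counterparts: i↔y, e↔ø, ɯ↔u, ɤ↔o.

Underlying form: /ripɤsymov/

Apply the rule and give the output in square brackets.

/y/ harmonizes with /i/ ([-round]) → [i]
/o/ harmonizes with /i/ ([-round]) → [ɤ]

[ripɤsimɤv]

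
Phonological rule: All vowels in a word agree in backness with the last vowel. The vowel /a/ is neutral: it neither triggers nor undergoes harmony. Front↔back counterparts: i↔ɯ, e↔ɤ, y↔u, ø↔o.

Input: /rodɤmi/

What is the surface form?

/o/ harmonizes with /i/ ([-back]) → [ø]
/ɤ/ harmonizes with /i/ ([-back]) → [e]

[rødemi]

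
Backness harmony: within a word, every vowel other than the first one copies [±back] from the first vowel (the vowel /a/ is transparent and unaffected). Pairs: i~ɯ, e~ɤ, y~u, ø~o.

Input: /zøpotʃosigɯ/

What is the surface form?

[zøpøtʃøsigi]

/o/ harmonizes with /ø/ ([-back]) → [ø]
/o/ harmonizes with /ø/ ([-back]) → [ø]
/ɯ/ harmonizes with /ø/ ([-back]) → [i]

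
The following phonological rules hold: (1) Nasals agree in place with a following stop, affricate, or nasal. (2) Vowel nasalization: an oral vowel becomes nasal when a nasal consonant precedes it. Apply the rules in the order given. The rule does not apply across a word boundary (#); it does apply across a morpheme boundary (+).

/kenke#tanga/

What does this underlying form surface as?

[keŋke#taŋga]

Rule 1: /n/ before /k/ (velar) → [ŋ]
Rule 1: /n/ before /g/ (velar) → [ŋ]
After rule 1: keŋke#taŋga
Rule 2: no segment meets the rule's conditions; no change.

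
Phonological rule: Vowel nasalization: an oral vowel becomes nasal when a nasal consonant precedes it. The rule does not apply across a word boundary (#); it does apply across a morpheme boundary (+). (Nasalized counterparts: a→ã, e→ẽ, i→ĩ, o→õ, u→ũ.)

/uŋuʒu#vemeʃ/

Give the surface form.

/u/ after nasal /ŋ/ → [ũ]
/e/ after nasal /m/ → [ẽ]

[uŋũʒu#vemẽʃ]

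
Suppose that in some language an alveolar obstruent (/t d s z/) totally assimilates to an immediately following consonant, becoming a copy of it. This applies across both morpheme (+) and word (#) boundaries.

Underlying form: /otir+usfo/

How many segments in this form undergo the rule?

/s/ before /f/ → [f] (total assimilation)
1 segment changes.

1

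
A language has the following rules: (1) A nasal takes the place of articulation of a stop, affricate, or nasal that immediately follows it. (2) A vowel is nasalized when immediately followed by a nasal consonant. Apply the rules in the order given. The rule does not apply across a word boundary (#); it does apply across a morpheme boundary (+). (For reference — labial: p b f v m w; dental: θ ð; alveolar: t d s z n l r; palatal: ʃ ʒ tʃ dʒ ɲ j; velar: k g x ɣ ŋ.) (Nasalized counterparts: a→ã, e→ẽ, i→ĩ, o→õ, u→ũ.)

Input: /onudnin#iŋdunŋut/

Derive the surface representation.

[õnudnĩn#ĩndũŋŋut]

Rule 1: /ŋ/ before /d/ (alveolar) → [n]
Rule 1: /n/ before /ŋ/ (velar) → [ŋ]
After rule 1: onudnin#induŋŋut
Rule 2: /o/ before nasal /n/ → [õ]
Rule 2: /i/ before nasal /n/ → [ĩ]
Rule 2: /i/ before nasal /n/ → [ĩ]
Rule 2: /u/ before nasal /ŋ/ → [ũ]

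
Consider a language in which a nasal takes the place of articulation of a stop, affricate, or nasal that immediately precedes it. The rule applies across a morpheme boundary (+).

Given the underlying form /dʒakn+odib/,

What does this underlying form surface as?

[dʒakŋ+odib]

/n/ after /k/ (velar) → [ŋ]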